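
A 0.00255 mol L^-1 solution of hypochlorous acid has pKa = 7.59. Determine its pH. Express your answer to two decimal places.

pH = 5.09

HOCl ⇌ OCl- + H+
Ka = 10^(−7.59) = 2.57 × 10^-8
Let x = [H+] at equilibrium. Ka = x²/(0.00255 − x).
Since Ka ≪ C₀, x ≈ √(Ka·C₀) = 8.10 × 10^-6 M.
(x/C₀ = 0.32% < 5%, so the approximation holds.)
pH = −log[H+] = −log(8.10 × 10^-6) = 5.09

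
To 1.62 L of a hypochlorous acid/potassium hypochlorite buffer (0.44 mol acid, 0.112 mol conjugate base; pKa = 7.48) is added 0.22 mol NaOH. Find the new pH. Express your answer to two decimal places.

OH- converts HOCl to OCl-: HOCl → 0.22 mol, OCl- → 0.332 mol.
pH = pKa + log(n_OCl-/n_HOCl) = 7.48 + log(0.332/0.22) = 7.48 + (+0.179)

pH = 7.66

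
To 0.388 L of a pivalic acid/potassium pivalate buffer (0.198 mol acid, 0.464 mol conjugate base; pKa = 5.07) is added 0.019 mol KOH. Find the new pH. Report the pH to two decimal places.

After neutralization: n((CH3)3CCOOH) = 0.179 mol, n((CH3)3CCOO-) = 0.483 mol.
Henderson–Hasselbalch with mole ratio 0.483/0.179: pH = 5.07 + (+0.431)

pH = 5.50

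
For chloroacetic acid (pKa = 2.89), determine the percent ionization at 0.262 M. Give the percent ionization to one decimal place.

ClCH2COOH ⇌ ClCH2COO- + H+; let x = [H+] at equilibrium.
Ka = 10^(−2.89) = 1.29 × 10^-3
Ka = x²/(C₀ − x); solving the quadratic gives x = 1.78 × 10^-2 M.
Fraction ionized = 1.78 × 10^-2 / 0.262 = 0.0679 → 6.8%

6.8%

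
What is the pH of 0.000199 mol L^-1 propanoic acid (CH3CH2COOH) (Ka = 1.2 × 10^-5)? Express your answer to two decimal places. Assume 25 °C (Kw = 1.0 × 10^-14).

CH3CH2COOH ⇌ CH3CH2COO- + H+
From the ICE table, Ka = [H+]²/(0.000199 − [H+]) = 1.2 × 10^-5.
Here C₀/Ka ≈ 16.6, so the small-[H+] approximation fails. Use the quadratic:
[H+] = [−1.2e-05 + √(1.2e-05² + 9.55e-09)]/2 = 4.32 × 10^-5 M
pH = −log(4.32 × 10^-5) = 4.36

pH = 4.36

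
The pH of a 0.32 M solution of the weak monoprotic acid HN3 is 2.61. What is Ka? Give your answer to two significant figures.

[H+] = 10^(-2.61) = 2.45 × 10^-3 M
At equilibrium [HA] = 0.32 − 2.45 × 10^-3 = 3.18 × 10^-1 M
Ka = [H+][A-]/[HA] = (2.45 × 10^-3)² / 3.18 × 10^-1 = 1.9 × 10^-5

Ka = 1.9 × 10^-5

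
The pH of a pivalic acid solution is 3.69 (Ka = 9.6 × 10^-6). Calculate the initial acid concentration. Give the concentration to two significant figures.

C₀ = 4.5 × 10^-3 M

[H+] = 10^(-3.69) = 2.04 × 10^-4 M = x
Ka = x²/(C₀ − x) ⇒ C₀ = x + x²/Ka
C₀ = 2.04 × 10^-4 + (2.04 × 10^-4)²/(9.6 × 10^-6) = 4.54 × 10^-3 M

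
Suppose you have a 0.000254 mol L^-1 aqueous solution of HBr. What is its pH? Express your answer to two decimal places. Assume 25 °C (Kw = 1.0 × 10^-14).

HBr is a strong acid and dissociates completely, so [H+] = 0.000254 M.
pH = -log(0.000254) = 3.60

pH = 3.60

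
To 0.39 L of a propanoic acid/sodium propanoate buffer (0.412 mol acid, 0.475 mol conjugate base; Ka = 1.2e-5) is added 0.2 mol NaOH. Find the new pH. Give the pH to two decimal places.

After neutralization: n(CH3CH2COOH) = 0.212 mol, n(CH3CH2COO-) = 0.675 mol.
pKa = −log(1.2 × 10^-5) = 4.921
Henderson–Hasselbalch with mole ratio 0.675/0.212: pH = 4.921 + (+0.503)

pH = 5.42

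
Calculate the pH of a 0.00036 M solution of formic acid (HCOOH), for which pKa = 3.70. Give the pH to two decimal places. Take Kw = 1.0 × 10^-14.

pH = 3.73

HCOOH ⇌ HCOO- + H+
Ka = 10^(−3.70) = 2.00 × 10^-4
Let x = [H+] at equilibrium. Ka = x²/(0.00036 − x).
Here C₀/Ka ≈ 1.8, so the small-x approximation fails. Use the quadratic:
x = [−0.0002 + √(0.0002² + 2.88e-07)]/2 = 1.86 × 10^-4 M
pH = −log[H+] = −log(1.86 × 10^-4) = 3.73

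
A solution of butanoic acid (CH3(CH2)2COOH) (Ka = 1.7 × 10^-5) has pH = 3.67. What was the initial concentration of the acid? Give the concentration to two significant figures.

[H+] = 10^(-3.67) = 2.14 × 10^-4 M = x
Ka = x²/(C₀ − x) ⇒ C₀ = x + x²/Ka
C₀ = 2.14 × 10^-4 + (2.14 × 10^-4)²/(1.7 × 10^-5) = 2.91 × 10^-3 M

C₀ = 2.9 × 10^-3 M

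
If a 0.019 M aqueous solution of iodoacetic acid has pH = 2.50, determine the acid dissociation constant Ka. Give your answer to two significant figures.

Ka = 6.3 × 10^-4

[H+] = 10^(-2.50) = 3.16 × 10^-3 M
At equilibrium [HA] = 0.019 − 3.16 × 10^-3 = 1.58 × 10^-2 M
Ka = [H+][A-]/[HA] = (3.16 × 10^-3)² / 1.58 × 10^-2 = 6.3 × 10^-4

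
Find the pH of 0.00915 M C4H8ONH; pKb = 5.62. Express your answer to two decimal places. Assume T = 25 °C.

pH = 10.17

C4H8ONH + H2O ⇌ C4H8ONH2+ + OH-
Kb = 10^(−5.62) = 2.40 × 10^-6
From the ICE table, Kb = [OH-]²/(0.00915 − [OH-]) = 2.40 × 10^-6.
Neglecting [OH-] in the denominator: [OH-] = √(2.40 × 10^-6 × 0.00915) = 1.48 × 10^-4 M
pOH = 3.83, so pH = 14.00 − pOH = 10.17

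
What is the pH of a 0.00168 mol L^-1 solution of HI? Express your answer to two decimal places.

pH = 2.77

HI is a strong acid and dissociates completely, so [H+] = 0.00168 M.
pH = -log(0.00168) = 2.77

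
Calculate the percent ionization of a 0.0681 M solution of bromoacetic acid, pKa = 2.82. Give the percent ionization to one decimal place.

13.8%

BrCH2COOH ⇌ BrCH2COO- + H+; let x = [H+] at equilibrium.
Ka = 10^(−2.82) = 1.51 × 10^-3
Solve x² + 0.00151x − 0.000103 = 0 → x = 9.41 × 10^-3 M
Fraction ionized = 9.41 × 10^-3 / 0.0681 = 0.1382 → 13.8%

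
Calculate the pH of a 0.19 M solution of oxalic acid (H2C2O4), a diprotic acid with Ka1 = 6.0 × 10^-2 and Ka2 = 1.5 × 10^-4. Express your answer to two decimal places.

Ka1 ≫ Ka2, so treat the first dissociation as the only significant source of H+.
Ka1 = x²/(0.19 − x) = 6.0 × 10^-2
Solving the quadratic: x = (−Ka1 + √(Ka1² + 4·Ka1·C₀))/2 = 8.09 × 10^-2 M
pH = −log(8.09 × 10^-2) = 1.09

pH = 1.09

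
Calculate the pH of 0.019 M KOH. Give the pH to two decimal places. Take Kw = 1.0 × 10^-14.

pH = 12.28

KOH is a strong base; [OH-] = 0.019 M.
pOH = -log(0.019) = 1.72
pH = 14.00 - 1.72 = 12.28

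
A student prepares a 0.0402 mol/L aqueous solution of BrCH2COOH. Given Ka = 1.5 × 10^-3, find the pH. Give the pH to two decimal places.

BrCH2COOH ⇌ BrCH2COO- + H+
Ka = x²/(0.0402 − x) = 1.5 × 10^-3
The 5% rule fails; solving x² + Ka·x − Ka·C₀ = 0 exactly:
x = (−Ka + √(Ka² + 4·Ka·C₀))/2 = 7.05 × 10^-3 M
pH = −log[H+] = −log(7.05 × 10^-3) = 2.15

pH = 2.15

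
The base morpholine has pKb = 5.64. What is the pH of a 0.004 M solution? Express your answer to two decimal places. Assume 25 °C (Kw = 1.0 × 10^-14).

C4H8ONH + H2O ⇌ C4H8ONH2+ + OH-
Kb = 10^(−5.64) = 2.29 × 10^-6
Let x = [OH-] at equilibrium. Kb = x²/(0.004 − x).
Assume x ≪ 0.004: x ≈ √(2.29 × 10^-6 × 0.004) = 9.57 × 10^-5 M
pOH = 4.02, so pH = 14.00 − pOH = 9.98

pH = 9.98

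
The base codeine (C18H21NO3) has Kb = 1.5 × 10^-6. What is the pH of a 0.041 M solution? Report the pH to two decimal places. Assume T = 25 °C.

C18H21NO3 + H2O ⇌ C18H22NO3+ + OH-
From the ICE table, Kb = x²/(0.041 − x) = 1.5 × 10^-6.
Neglecting x in the denominator: x = √(1.5 × 10^-6 × 0.041) = 2.48 × 10^-4 M
(x/C₀ = 0.6% < 5%, so the approximation holds.)
pOH = −log(2.48 × 10^-4) = 3.61; pH = 14.00 − 3.61 = 10.39

pH = 10.39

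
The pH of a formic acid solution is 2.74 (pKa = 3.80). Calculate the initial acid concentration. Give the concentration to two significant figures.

[H+] = 10^(-2.74) = 1.82 × 10^-3 M = x
Ka = 10^(−3.80) = 1.58 × 10^-4
Ka = x²/(C₀ − x) ⇒ C₀ = x + x²/Ka
C₀ = 1.82 × 10^-3 + (1.82 × 10^-3)²/(1.58 × 10^-4) = 2.28 × 10^-2 M

C₀ = 2.3 × 10^-2 M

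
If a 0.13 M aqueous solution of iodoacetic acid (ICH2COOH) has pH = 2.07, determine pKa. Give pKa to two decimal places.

[H+] = 10^(-2.07) = 8.51 × 10^-3 M
At equilibrium [HA] = 0.13 − 8.51 × 10^-3 = 1.21 × 10^-1 M
Ka = [H+][A-]/[HA] = (8.51 × 10^-3)² / 1.21 × 10^-1 = 5.99 × 10^-4
pKa = -log(5.99 × 10^-4) = 3.22

pKa = 3.22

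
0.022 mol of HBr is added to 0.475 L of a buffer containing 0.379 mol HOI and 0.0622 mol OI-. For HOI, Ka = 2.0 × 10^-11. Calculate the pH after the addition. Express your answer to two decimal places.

Added H+ converts OI- to HOI: HOI → 0.401 mol, OI- → 0.0402 mol.
pKa = −log(2.0 × 10^-11) = 10.699
Henderson–Hasselbalch with mole ratio 0.0402/0.401: pH = 10.699 + (-0.999)

pH = 9.70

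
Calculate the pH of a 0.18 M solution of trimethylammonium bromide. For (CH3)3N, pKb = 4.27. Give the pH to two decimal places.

pH = 5.24

(CH3)3NH+ is the conjugate acid of the weak base (CH3)3N.
Kb = 10^(−4.27) = 5.37 × 10^-5
Ka = Kw/Kb = 1.0×10^-14 / 5.37 × 10^-5 = 1.86 × 10^-10
Ka = [H+]²/(0.18 − [H+]) = 1.86 × 10^-10
Assume [H+] ≪ 0.18: [H+] ≈ √(1.86 × 10^-10 × 0.18) = 5.79 × 10^-6 M
([H+]/C₀ = 0.0032% < 5%, so the approximation holds.)
pH = −log(5.79 × 10^-6) = 5.24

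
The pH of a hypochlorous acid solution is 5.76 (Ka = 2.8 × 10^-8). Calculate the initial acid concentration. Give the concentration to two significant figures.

[H+] = 10^(-5.76) = 1.74 × 10^-6 M = x
Ka = x²/(C₀ − x) ⇒ C₀ = x + x²/Ka
C₀ = 1.74 × 10^-6 + (1.74 × 10^-6)²/(2.8 × 10^-8) = 1.10 × 10^-4 M

C₀ = 1.1 × 10^-4 M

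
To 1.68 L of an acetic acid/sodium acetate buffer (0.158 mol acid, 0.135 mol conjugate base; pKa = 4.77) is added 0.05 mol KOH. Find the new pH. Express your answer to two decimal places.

After neutralization: n(CH3COOH) = 0.108 mol, n(CH3COO-) = 0.185 mol.
pH = pKa + log(n_CH3COO-/n_CH3COOH) = 4.77 + log(0.185/0.108) = 4.77 + (+0.234)

pH = 5.00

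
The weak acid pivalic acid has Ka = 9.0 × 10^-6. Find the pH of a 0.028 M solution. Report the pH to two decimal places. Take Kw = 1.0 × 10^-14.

(CH3)3CCOOH ⇌ (CH3)3CCOO- + H+
From the ICE table, Ka = [H+]²/(0.028 − [H+]) = 9.0 × 10^-6.
Neglecting [H+] in the denominator: [H+] = √(9.0 × 10^-6 × 0.028) = 5.02 × 10^-4 M
Check: 1.8% ionized — well under 5%, approximation valid.
pH = −log(5.02 × 10^-4) = 3.30

pH = 3.30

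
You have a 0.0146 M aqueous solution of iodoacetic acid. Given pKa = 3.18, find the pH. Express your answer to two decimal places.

ICH2COOH ⇌ ICH2COO- + H+
Ka = 10^(−3.18) = 6.61 × 10^-4
From the ICE table, Ka = [H+]²/(0.0146 − [H+]) = 6.61 × 10^-4.
The 5% rule fails; solving [H+]² + Ka·[H+] − Ka·C₀ = 0 exactly:
[H+] = [−0.000661 + √(0.000661² + 3.86e-05)]/2 = 2.79 × 10^-3 M
pH = −log(2.79 × 10^-3) = 2.55

pH = 2.55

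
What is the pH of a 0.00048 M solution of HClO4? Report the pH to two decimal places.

pH = 3.32

HClO4 is a strong acid and dissociates completely, so [H+] = 0.00048 M.
pH = -log(0.00048) = 3.32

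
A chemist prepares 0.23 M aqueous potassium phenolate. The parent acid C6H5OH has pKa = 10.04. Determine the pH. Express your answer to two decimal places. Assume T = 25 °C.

C6H5O- is the conjugate base of the weak acid C6H5OH.
Ka = 10^(−10.04) = 9.12 × 10^-11
Kb = Kw/Ka = 1.0×10^-14 / 9.12 × 10^-11 = 1.10 × 10^-4
From the ICE table, Kb = [OH-]²/(0.23 − [OH-]) = 1.10 × 10^-4.
Since Kb ≪ C₀, [OH-] ≈ √(Kb·C₀) = 5.03 × 10^-3 M.
pOH = −log(5.03 × 10^-3) = 2.30; pH = 14.00 − 2.30 = 11.70

pH = 11.70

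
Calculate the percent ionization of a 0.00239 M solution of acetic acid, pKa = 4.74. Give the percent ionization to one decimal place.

CH3COOH ⇌ CH3COO- + H+; let x = [H+] at equilibrium.
Ka = 10^(−4.74) = 1.82 × 10^-5
Solve x² + 1.82e-05x − 4.35e-08 = 0 → x = 2.00 × 10^-4 M
Fraction ionized = 2.00 × 10^-4 / 0.00239 = 0.0837 → 8.4%

8.4%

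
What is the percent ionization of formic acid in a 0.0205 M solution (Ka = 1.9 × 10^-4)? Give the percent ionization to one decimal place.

HCOOH ⇌ HCOO- + H+; let x = [H+] at equilibrium.
Ka = x²/(C₀ − x); solving the quadratic gives x = 1.88 × 10^-3 M.
Fraction ionized = 1.88 × 10^-3 / 0.0205 = 0.0917 → 9.2%

9.2%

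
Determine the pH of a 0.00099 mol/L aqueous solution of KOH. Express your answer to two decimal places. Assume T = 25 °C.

pH = 11.00

KOH is a strong base; [OH-] = 0.00099 M.
pOH = -log(0.00099) = 3.00
pH = 14.00 - 3.00 = 11.00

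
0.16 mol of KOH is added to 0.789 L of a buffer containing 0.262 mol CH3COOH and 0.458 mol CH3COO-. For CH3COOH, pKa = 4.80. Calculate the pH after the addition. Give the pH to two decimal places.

OH- converts CH3COOH to CH3COO-: CH3COOH → 0.102 mol, CH3COO- → 0.618 mol.
pH = pKa + log([A⁻]/[HA]) = 4.80 + log(0.618/0.102) = 4.80 +0.782

pH = 5.58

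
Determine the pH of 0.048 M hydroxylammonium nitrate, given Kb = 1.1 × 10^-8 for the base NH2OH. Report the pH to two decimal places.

NH3OH+ is the conjugate acid of the weak base NH2OH.
Ka = Kw/Kb = 1.0×10^-14 / 1.1 × 10^-8 = 9.09 × 10^-7
From the ICE table, Ka = [H+]²/(0.048 − [H+]) = 9.09 × 10^-7.
Neglecting [H+] in the denominator: [H+] = √(9.09 × 10^-7 × 0.048) = 2.09 × 10^-4 M
Check: 0.44% ionized — well under 5%, approximation valid.
pH = −log(2.09 × 10^-4) = 3.68

pH = 3.68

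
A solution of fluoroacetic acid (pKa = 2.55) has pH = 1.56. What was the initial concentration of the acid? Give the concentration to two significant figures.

[H+] = 10^(-1.56) = 2.75 × 10^-2 M = x
Ka = 10^(−2.55) = 2.82 × 10^-3
Ka = x²/(C₀ − x) ⇒ C₀ = x + x²/Ka
C₀ = 2.75 × 10^-2 + (2.75 × 10^-2)²/(2.82 × 10^-3) = 2.96 × 10^-1 M

C₀ = 3.0 × 10^-1 M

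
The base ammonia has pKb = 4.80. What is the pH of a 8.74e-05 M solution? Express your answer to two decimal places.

NH3 + H2O ⇌ NH4+ + OH-
Kb = 10^(−4.80) = 1.58 × 10^-5
Kb = x²/(8.74e-05 − x) = 1.58 × 10^-5
The 5% rule fails; solving x² + Kb·x − Kb·C₀ = 0 exactly:
x = (−Kb + √(Kb² + 4·Kb·C₀))/2 = 3.01 × 10^-5 M
pOH = −log(3.01 × 10^-5) = 4.52; pH = 14.00 − 4.52 = 9.48

pH = 9.48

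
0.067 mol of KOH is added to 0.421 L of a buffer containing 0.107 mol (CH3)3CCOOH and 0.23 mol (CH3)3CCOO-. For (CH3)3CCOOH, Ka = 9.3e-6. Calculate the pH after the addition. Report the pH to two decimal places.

pH = 5.90

After neutralization: n((CH3)3CCOOH) = 0.04 mol, n((CH3)3CCOO-) = 0.297 mol.
pKa = −log(9.3 × 10^-6) = 5.032
pH = pKa + log(n_(CH3)3CCOO-/n_(CH3)3CCOOH) = 5.032 + log(0.297/0.04) = 5.032 + (+0.871)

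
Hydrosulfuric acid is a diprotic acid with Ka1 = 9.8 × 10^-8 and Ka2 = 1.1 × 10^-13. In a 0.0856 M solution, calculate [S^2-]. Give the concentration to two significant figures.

First ionization gives [H+] ≈ [HS-] = 9.16 × 10^-5 M.
Second step: Ka2 = [H+][S^2-]/[HS-] ≈ [S^2-] (since [H+] ≈ [HS-]).
So [S^2-] ≈ Ka2.

1.1 × 10^-13 M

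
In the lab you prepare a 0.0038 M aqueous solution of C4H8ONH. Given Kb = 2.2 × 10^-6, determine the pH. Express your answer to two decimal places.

pH = 9.96

C4H8ONH + H2O ⇌ C4H8ONH2+ + OH-
Kb = x²/(0.0038 − x) = 2.2 × 10^-6
Neglecting x in the denominator: x = √(2.2 × 10^-6 × 0.0038) = 9.14 × 10^-5 M
(x/C₀ = 2.4% < 5%, so the approximation holds.)
pOH = 4.04, so pH = 14.00 − pOH = 9.96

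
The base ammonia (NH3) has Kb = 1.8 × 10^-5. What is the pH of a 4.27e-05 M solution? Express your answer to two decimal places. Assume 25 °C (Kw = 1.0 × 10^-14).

NH3 + H2O ⇌ NH4+ + OH-
From the ICE table, Kb = x²/(4.27e-05 − x) = 1.8 × 10^-5.
Here C₀/Kb ≈ 2.37, so the small-x approximation fails. Use the quadratic:
x = (−Kb + √(Kb² + 4·Kb·C₀))/2 = 2.01 × 10^-5 M
pOH = 4.70, so pH = 14.00 − pOH = 9.30

pH = 9.30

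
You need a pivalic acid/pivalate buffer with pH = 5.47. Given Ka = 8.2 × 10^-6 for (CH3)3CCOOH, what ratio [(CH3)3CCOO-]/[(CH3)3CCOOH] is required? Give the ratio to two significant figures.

ratio = 2.4

pKa = -log(8.2 × 10^-6) = 5.086
pH = pKa + log(r) ⇒ log(r) = 5.47 − 5.086 = +0.384
r = [(CH3)3CCOO-]/[(CH3)3CCOOH] = 10^(+0.384) = 2.42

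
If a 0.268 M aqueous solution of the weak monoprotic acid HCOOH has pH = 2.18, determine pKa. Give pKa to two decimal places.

[H+] = 10^(-2.18) = 6.61 × 10^-3 M
At equilibrium [HA] = 0.268 − 6.61 × 10^-3 = 2.61 × 10^-1 M
Ka = [H+][A-]/[HA] = (6.61 × 10^-3)² / 2.61 × 10^-1 = 1.67 × 10^-4
pKa = -log(1.67 × 10^-4) = 3.78

pKa = 3.78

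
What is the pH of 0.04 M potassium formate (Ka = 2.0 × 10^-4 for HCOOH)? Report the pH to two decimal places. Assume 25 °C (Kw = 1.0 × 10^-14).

HCOO- is the conjugate base of the weak acid HCOOH.
Kb = Kw/Ka = 1.0×10^-14 / 2.0 × 10^-4 = 5.00 × 10^-11
Let x = [OH-] at equilibrium. Kb = x²/(0.04 − x).
Since Kb ≪ C₀, x ≈ √(Kb·C₀) = 1.41 × 10^-6 M.
Check: 0.0035% ionized — well under 5%, approximation valid.
pOH = 5.85, so pH = 14.00 − pOH = 8.15

pH = 8.15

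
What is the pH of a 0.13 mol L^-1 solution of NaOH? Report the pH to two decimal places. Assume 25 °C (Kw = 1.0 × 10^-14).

pH = 13.11

NaOH is a strong base; [OH-] = 0.13 M.
pOH = -log(0.13) = 0.89
pH = 14.00 - 0.89 = 13.11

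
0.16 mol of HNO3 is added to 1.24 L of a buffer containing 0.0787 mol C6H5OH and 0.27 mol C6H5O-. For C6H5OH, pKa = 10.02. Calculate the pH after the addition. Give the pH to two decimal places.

pH = 9.68

Added H+ converts C6H5O- to C6H5OH: C6H5OH → 0.239 mol, C6H5O- → 0.11 mol.
Henderson–Hasselbalch with mole ratio 0.11/0.239: pH = 10.02 + (-0.337)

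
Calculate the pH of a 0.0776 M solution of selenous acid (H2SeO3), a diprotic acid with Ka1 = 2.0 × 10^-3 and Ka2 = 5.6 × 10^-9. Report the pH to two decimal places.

pH = 1.94

Ka1 ≫ Ka2, so treat the first dissociation as the only significant source of H+.
Ka1 = x²/(0.0776 − x) = 2.0 × 10^-3
Solving the quadratic: x = (−Ka1 + √(Ka1² + 4·Ka1·C₀))/2 = 1.15 × 10^-2 M
pH = −log(1.15 × 10^-2) = 1.94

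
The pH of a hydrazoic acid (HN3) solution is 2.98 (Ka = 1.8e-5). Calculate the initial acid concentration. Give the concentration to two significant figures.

[H+] = 10^(-2.98) = 1.05 × 10^-3 M = x
Ka = x²/(C₀ − x) ⇒ C₀ = x + x²/Ka
C₀ = 1.05 × 10^-3 + (1.05 × 10^-3)²/(1.8 × 10^-5) = 6.23 × 10^-2 M

C₀ = 6.2 × 10^-2 M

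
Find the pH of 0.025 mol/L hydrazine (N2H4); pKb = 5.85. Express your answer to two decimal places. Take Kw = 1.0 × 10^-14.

pH = 10.27

N2H4 + H2O ⇌ N2H5+ + OH-
Kb = 10^(−5.85) = 1.41 × 10^-6
Kb = [OH-]²/(0.025 − [OH-]) = 1.41 × 10^-6
Since Kb ≪ C₀, [OH-] ≈ √(Kb·C₀) = 1.88 × 10^-4 M.
([OH-]/C₀ = 0.75% < 5%, so the approximation holds.)
pOH = 3.73, so pH = 14.00 − pOH = 10.27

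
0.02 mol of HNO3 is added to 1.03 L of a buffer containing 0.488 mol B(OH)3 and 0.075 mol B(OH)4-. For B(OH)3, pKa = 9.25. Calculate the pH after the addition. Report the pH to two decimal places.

Added H+ converts B(OH)4- to B(OH)3: B(OH)3 → 0.508 mol, B(OH)4- → 0.055 mol.
pH = pKa + log([A⁻]/[HA]) = 9.25 + log(0.055/0.508) = 9.25 -0.966

pH = 8.28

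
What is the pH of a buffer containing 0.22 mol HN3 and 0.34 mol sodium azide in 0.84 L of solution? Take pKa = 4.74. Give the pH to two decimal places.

pH = pKa + log([A⁻]/[HA]) = 4.74 + log(0.34/0.22)
pH = 4.74 + (+0.189) = 4.93

pH = 4.93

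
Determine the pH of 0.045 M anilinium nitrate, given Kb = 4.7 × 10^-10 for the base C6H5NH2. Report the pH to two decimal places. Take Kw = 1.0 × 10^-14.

pH = 3.01

C6H5NH3+ is the conjugate acid of the weak base C6H5NH2.
Ka = Kw/Kb = 1.0×10^-14 / 4.7 × 10^-10 = 2.13 × 10^-5
Ka = [H+]²/(0.045 − [H+]) = 2.13 × 10^-5
Assume [H+] ≪ 0.045: [H+] ≈ √(2.13 × 10^-5 × 0.045) = 9.79 × 10^-4 M
Check: 2.2% ionized — well under 5%, approximation valid.
pH = −log(9.79 × 10^-4) = 3.01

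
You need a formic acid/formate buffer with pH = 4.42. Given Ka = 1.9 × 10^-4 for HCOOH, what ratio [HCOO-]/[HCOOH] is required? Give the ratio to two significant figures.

ratio = 5.0

pKa = -log(1.9 × 10^-4) = 3.721
pH = pKa + log(r) ⇒ log(r) = 4.42 − 3.721 = +0.699
r = [HCOO-]/[HCOOH] = 10^(+0.699) = 5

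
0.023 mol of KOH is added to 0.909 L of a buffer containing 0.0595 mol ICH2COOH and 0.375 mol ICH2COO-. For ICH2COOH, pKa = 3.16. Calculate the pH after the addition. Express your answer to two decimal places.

After neutralization: n(ICH2COOH) = 0.0365 mol, n(ICH2COO-) = 0.398 mol.
pH = pKa + log([A⁻]/[HA]) = 3.16 + log(0.398/0.0365) = 3.16 +1.038

pH = 4.20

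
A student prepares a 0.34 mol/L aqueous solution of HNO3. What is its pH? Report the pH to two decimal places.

pH = 0.47

HNO3 is a strong acid and dissociates completely, so [H+] = 0.34 M.
pH = -log(0.34) = 0.47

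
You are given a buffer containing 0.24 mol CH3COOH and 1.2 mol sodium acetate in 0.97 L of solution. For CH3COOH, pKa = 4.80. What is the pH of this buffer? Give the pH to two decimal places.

pH = 5.50

pH = pKa + log([A⁻]/[HA]) = 4.80 + log(1.2/0.24)
pH = 4.80 + (+0.699) = 5.50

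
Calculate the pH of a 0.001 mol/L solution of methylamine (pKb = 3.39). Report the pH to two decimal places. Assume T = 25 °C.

CH3NH2 + H2O ⇌ CH3NH3+ + OH-
Kb = 10^(−3.39) = 4.07 × 10^-4
Kb = [OH-]²/(0.001 − [OH-]) = 4.07 × 10^-4
Here C₀/Kb ≈ 2.46, so the small-[OH-] approximation fails. Use the quadratic:
[OH-] = [−0.000407 + √(0.000407² + 1.63e-06)]/2 = 4.66 × 10^-4 M
pOH = 3.33, so pH = 14.00 − pOH = 10.67

pH = 10.67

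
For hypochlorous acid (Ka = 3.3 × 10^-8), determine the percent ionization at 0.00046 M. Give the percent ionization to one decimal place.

0.8%

HOCl ⇌ OCl- + H+; let x = [H+] at equilibrium.
x ≈ √(Ka·C₀) = √(3.3 × 10^-8 × 0.00046) = 3.90 × 10^-6 M
% ionization = x/C₀ × 100% = 3.90 × 10^-6/0.00046 × 100% = 0.8%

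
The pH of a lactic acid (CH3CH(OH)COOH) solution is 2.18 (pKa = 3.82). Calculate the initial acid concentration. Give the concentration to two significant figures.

[H+] = 10^(-2.18) = 6.61 × 10^-3 M = x
Ka = 10^(−3.82) = 1.51 × 10^-4
Ka = x²/(C₀ − x) ⇒ C₀ = x + x²/Ka
C₀ = 6.61 × 10^-3 + (6.61 × 10^-3)²/(1.51 × 10^-4) = 2.96 × 10^-1 M

C₀ = 3.0 × 10^-1 M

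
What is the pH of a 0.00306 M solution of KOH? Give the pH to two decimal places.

KOH is a strong base; [OH-] = 0.00306 M.
pOH = -log(0.00306) = 2.51
pH = 14.00 - 2.51 = 11.49

pH = 11.49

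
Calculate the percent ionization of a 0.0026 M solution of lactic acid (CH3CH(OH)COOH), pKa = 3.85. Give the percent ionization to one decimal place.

CH3CH(OH)COOH ⇌ CH3CH(OH)COO- + H+; let x = [H+] at equilibrium.
Ka = 10^(−3.85) = 1.41 × 10^-4
Ka = x²/(C₀ − x); solving the quadratic gives x = 5.39 × 10^-4 M.
% ionization = x/C₀ × 100% = 5.39 × 10^-4/0.0026 × 100% = 20.7%

20.7%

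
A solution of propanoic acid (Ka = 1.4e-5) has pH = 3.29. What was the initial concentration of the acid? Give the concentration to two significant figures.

C₀ = 1.9 × 10^-2 M

[H+] = 10^(-3.29) = 5.13 × 10^-4 M = x
Ka = x²/(C₀ − x) ⇒ C₀ = x + x²/Ka
C₀ = 5.13 × 10^-4 + (5.13 × 10^-4)²/(1.4 × 10^-5) = 1.93 × 10^-2 M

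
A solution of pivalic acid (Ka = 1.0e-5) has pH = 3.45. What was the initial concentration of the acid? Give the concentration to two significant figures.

C₀ = 1.3 × 10^-2 M

[H+] = 10^(-3.45) = 3.55 × 10^-4 M = x
Ka = x²/(C₀ − x) ⇒ C₀ = x + x²/Ka
C₀ = 3.55 × 10^-4 + (3.55 × 10^-4)²/(1.0 × 10^-5) = 1.30 × 10^-2 M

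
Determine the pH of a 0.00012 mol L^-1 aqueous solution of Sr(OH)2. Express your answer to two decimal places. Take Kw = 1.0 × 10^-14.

pH = 10.38

Sr(OH)2 is a strong base (each formula unit releases 2 OH-); [OH-] = 0.00024 M.
pOH = -log(0.00024) = 3.62
pH = 14.00 - 3.62 = 10.38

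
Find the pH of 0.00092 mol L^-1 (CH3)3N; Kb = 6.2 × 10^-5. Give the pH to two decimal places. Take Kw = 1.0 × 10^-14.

(CH3)3N + H2O ⇌ (CH3)3NH+ + OH-
From the ICE table, Kb = [OH-]²/(0.00092 − [OH-]) = 6.2 × 10^-5.
Here C₀/Kb ≈ 14.8, so the small-[OH-] approximation fails. Use the quadratic:
[OH-] = [−6.2e-05 + √(6.2e-05² + 2.28e-07)]/2 = 2.10 × 10^-4 M
pOH = 3.68, so pH = 14.00 − pOH = 10.32

pH = 10.32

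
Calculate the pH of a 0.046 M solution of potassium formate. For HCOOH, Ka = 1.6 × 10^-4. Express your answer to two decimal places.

pH = 8.23

HCOO- is the conjugate base of the weak acid HCOOH.
Kb = Kw/Ka = 1.0×10^-14 / 1.6 × 10^-4 = 6.25 × 10^-11
Let x = [OH-] at equilibrium. Kb = x²/(0.046 − x).
Since Kb ≪ C₀, x ≈ √(Kb·C₀) = 1.70 × 10^-6 M.
pOH = −log(1.70 × 10^-6) = 5.77; pH = 14.00 − 5.77 = 8.23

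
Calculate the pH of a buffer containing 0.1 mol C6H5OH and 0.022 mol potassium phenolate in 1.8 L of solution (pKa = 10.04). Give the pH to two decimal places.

Using pH = pKa + log([base]/[acid]) with [base]/[acid] = 0.022/0.1:
pH = 10.04 + (-0.658) = 9.38

pH = 9.38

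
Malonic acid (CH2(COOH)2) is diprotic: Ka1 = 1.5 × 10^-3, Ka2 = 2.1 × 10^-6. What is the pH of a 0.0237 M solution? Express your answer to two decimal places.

pH = 2.28

Since Ka1 ≫ Ka2, the first ionization dominates [H+].
Ka1 = x²/(0.0237 − x) = 1.5 × 10^-3
Solving the quadratic: x = (−Ka1 + √(Ka1² + 4·Ka1·C₀))/2 = 5.26 × 10^-3 M
pH = −log(5.26 × 10^-3) = 2.28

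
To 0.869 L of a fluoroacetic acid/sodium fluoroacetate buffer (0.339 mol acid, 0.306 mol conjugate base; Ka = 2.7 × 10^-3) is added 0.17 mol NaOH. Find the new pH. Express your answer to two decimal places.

pH = 3.02

After neutralization: n(FCH2COOH) = 0.169 mol, n(FCH2COO-) = 0.476 mol.
pKa = −log(2.7 × 10^-3) = 2.569
Henderson–Hasselbalch with mole ratio 0.476/0.169: pH = 2.569 + (+0.450)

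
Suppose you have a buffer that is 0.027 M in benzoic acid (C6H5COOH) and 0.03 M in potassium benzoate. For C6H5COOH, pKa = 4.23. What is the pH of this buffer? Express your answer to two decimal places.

Henderson–Hasselbalch: pH = pKa + log([C6H5COO-]/[C6H5COOH]) = 4.23 + log(0.03/0.027)
pH = 4.23 + (+0.046) = 4.28

pH = 4.28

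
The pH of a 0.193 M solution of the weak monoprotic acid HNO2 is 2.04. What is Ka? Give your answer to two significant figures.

Ka = 4.5 × 10^-4

[H+] = 10^(-2.04) = 9.12 × 10^-3 M
At equilibrium [HA] = 0.193 − 9.12 × 10^-3 = 1.84 × 10^-1 M
Ka = [H+][A-]/[HA] = (9.12 × 10^-3)² / 1.84 × 10^-1 = 4.5 × 10^-4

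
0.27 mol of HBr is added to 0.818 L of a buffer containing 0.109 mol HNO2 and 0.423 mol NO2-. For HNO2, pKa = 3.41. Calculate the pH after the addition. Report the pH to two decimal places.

After neutralization: n(HNO2) = 0.379 mol, n(NO2-) = 0.153 mol.
Henderson–Hasselbalch with mole ratio 0.153/0.379: pH = 3.41 + (-0.394)

pH = 3.02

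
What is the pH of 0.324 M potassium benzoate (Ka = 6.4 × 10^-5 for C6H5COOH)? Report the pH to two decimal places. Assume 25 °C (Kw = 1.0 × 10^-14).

pH = 8.85

C6H5COO- is the conjugate base of the weak acid C6H5COOH.
Kb = Kw/Ka = 1.0×10^-14 / 6.4 × 10^-5 = 1.56 × 10^-10
Kb = x²/(0.324 − x) = 1.56 × 10^-10
Since Kb ≪ C₀, x ≈ √(Kb·C₀) = 7.11 × 10^-6 M.
Check: 0.0022% ionized — well under 5%, approximation valid.
pOH = 5.15, so pH = 14.00 − pOH = 8.85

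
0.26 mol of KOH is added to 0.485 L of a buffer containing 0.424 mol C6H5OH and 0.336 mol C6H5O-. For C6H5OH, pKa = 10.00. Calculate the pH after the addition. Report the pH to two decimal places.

After neutralization: n(C6H5OH) = 0.164 mol, n(C6H5O-) = 0.596 mol.
pH = pKa + log(n_C6H5O-/n_C6H5OH) = 10.00 + log(0.596/0.164) = 10.00 + (+0.560)

pH = 10.56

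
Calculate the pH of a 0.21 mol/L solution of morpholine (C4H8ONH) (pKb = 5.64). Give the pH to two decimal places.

pH = 10.84

C4H8ONH + H2O ⇌ C4H8ONH2+ + OH-
Kb = 10^(−5.64) = 2.29 × 10^-6
Kb = [OH-]²/(0.21 − [OH-]) = 2.29 × 10^-6
Neglecting [OH-] in the denominator: [OH-] = √(2.29 × 10^-6 × 0.21) = 6.93 × 10^-4 M
pOH = −log(6.93 × 10^-4) = 3.16; pH = 14.00 − 3.16 = 10.84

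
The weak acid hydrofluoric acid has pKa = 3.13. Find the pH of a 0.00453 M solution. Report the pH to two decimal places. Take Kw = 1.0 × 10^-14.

HF ⇌ F- + H+
Ka = 10^(−3.13) = 7.41 × 10^-4
From the ICE table, Ka = [H+]²/(0.00453 − [H+]) = 7.41 × 10^-4.
Here C₀/Ka ≈ 6.11, so the small-[H+] approximation fails. Use the quadratic:
[H+] = [−0.000741 + √(0.000741² + 1.34e-05)]/2 = 1.50 × 10^-3 M
pH = −log[H+] = −log(1.50 × 10^-3) = 2.82

pH = 2.82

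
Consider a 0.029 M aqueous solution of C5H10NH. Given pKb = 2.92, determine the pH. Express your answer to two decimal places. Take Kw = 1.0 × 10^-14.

C5H10NH + H2O ⇌ C5H10NH2+ + OH-
Kb = 10^(−2.92) = 1.20 × 10^-3
From the ICE table, Kb = x²/(0.029 − x) = 1.20 × 10^-3.
x is not negligible relative to C₀; solve x² + 0.0012·x − 3.48e-05 = 0.
x = [−0.0012 + √(0.0012² + 0.000139)]/2 = 5.33 × 10^-3 M
pOH = −log(5.33 × 10^-3) = 2.27; pH = 14.00 − 2.27 = 11.73

pH = 11.73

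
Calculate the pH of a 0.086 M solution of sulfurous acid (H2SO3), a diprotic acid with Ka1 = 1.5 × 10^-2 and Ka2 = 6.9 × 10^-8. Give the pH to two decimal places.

pH = 1.53

Ka1 ≫ Ka2, so treat the first dissociation as the only significant source of H+.
Ka1 = x²/(0.086 − x) = 1.5 × 10^-2
Solving the quadratic: x = (−Ka1 + √(Ka1² + 4·Ka1·C₀))/2 = 2.92 × 10^-2 M
pH = −log(2.92 × 10^-2) = 1.53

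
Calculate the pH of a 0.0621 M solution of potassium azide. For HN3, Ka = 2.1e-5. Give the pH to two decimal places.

pH = 8.74

N3- is the conjugate base of the weak acid HN3.
Kb = Kw/Ka = 1.0×10^-14 / 2.1 × 10^-5 = 4.76 × 10^-10
From the ICE table, Kb = [OH-]²/(0.0621 − [OH-]) = 4.76 × 10^-10.
Assume [OH-] ≪ 0.0621: [OH-] ≈ √(4.76 × 10^-10 × 0.0621) = 5.44 × 10^-6 M
([OH-]/C₀ = 0.0088% < 5%, so the approximation holds.)
pOH = −log(5.44 × 10^-6) = 5.26; pH = 14.00 − 5.26 = 8.74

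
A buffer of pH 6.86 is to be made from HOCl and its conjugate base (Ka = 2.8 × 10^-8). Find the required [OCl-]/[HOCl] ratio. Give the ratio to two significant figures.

ratio = 0.20

pKa = -log(2.8 × 10^-8) = 7.553
pH = pKa + log(r) ⇒ log(r) = 6.86 − 7.553 = -0.693
r = [OCl-]/[HOCl] = 10^(-0.693) = 0.203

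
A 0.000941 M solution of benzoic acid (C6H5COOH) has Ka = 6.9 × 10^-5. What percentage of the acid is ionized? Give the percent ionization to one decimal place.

C6H5COOH ⇌ C6H5COO- + H+; let x = [H+] at equilibrium.
Solve x² + 6.9e-05x − 6.49e-08 = 0 → x = 2.23 × 10^-4 M
Fraction ionized = 2.23 × 10^-4 / 0.000941 = 0.2370 → 23.7%

23.7%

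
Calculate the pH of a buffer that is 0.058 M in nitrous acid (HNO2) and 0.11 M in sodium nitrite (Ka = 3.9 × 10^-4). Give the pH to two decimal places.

pKa = −log(3.9 × 10^-4) = 3.409
pH = pKa + log([A⁻]/[HA]) = 3.409 + log(0.11/0.058)
pH = 3.409 + (+0.278) = 3.69

pH = 3.69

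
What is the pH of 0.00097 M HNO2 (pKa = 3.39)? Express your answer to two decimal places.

HNO2 ⇌ NO2- + H+
Ka = 10^(−3.39) = 4.07 × 10^-4
From the ICE table, Ka = [H+]²/(0.00097 − [H+]) = 4.07 × 10^-4.
[H+] is not negligible relative to C₀; solve [H+]² + 0.000407·[H+] − 3.95e-07 = 0.
[H+] = (−Ka + √(Ka² + 4·Ka·C₀))/2 = 4.57 × 10^-4 M
pH = −log(4.57 × 10^-4) = 3.34

pH = 3.34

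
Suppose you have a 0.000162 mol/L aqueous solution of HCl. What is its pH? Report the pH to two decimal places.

HCl is a strong acid and dissociates completely, so [H+] = 0.000162 M.
pH = -log(0.000162) = 3.79

pH = 3.79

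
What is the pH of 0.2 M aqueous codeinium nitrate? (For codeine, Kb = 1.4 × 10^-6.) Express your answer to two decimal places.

C18H22NO3+ is the conjugate acid of the weak base C18H21NO3.
Ka = Kw/Kb = 1.0×10^-14 / 1.4 × 10^-6 = 7.14 × 10^-9
Ka = [H+]²/(0.2 − [H+]) = 7.14 × 10^-9
Neglecting [H+] in the denominator: [H+] = √(7.14 × 10^-9 × 0.2) = 3.78 × 10^-5 M
Check: 0.019% ionized — well under 5%, approximation valid.
pH = −log(3.78 × 10^-5) = 4.42

pH = 4.42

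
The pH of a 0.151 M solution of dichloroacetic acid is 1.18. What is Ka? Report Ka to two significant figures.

[H+] = 10^(-1.18) = 6.61 × 10^-2 M
At equilibrium [HA] = 0.151 − 6.61 × 10^-2 = 8.49 × 10^-2 M
Ka = [H+][A-]/[HA] = (6.61 × 10^-2)² / 8.49 × 10^-2 = 5.1 × 10^-2

Ka = 5.1 × 10^-2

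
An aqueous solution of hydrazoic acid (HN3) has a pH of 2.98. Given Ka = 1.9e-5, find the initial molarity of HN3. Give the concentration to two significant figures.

C₀ = 5.9 × 10^-2 M

[H+] = 10^(-2.98) = 1.05 × 10^-3 M = x
Ka = x²/(C₀ − x) ⇒ C₀ = x + x²/Ka
C₀ = 1.05 × 10^-3 + (1.05 × 10^-3)²/(1.9 × 10^-5) = 5.91 × 10^-2 M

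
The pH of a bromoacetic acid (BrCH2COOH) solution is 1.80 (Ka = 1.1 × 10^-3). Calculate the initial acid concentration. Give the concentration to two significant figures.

C₀ = 2.4 × 10^-1 M

[H+] = 10^(-1.80) = 1.58 × 10^-2 M = x
Ka = x²/(C₀ − x) ⇒ C₀ = x + x²/Ka
C₀ = 1.58 × 10^-2 + (1.58 × 10^-2)²/(1.1 × 10^-3) = 2.43 × 10^-1 M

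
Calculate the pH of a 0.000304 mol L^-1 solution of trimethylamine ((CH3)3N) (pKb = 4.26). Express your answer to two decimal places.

(CH3)3N + H2O ⇌ (CH3)3NH+ + OH-
Kb = 10^(−4.26) = 5.50 × 10^-5
Kb = [OH-]²/(0.000304 − [OH-]) = 5.50 × 10^-5
[OH-] is not negligible relative to C₀; solve [OH-]² + 5.5e-05·[OH-] − 1.67e-08 = 0.
[OH-] = (−Kb + √(Kb² + 4·Kb·C₀))/2 = 1.05 × 10^-4 M
pOH = 3.98, so pH = 14.00 − pOH = 10.02

pH = 10.02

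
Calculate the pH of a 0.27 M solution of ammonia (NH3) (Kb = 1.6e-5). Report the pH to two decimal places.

pH = 11.32

NH3 + H2O ⇌ NH4+ + OH-
Kb = [OH-]²/(0.27 − [OH-]) = 1.6 × 10^-5
Neglecting [OH-] in the denominator: [OH-] = √(1.6 × 10^-5 × 0.27) = 2.08 × 10^-3 M
Check: 0.77% ionized — well under 5%, approximation valid.
pOH = 2.68, so pH = 14.00 − pOH = 11.32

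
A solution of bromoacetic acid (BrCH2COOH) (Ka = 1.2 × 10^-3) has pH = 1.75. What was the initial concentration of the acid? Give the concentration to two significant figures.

[H+] = 10^(-1.75) = 1.78 × 10^-2 M = x
Ka = x²/(C₀ − x) ⇒ C₀ = x + x²/Ka
C₀ = 1.78 × 10^-2 + (1.78 × 10^-2)²/(1.2 × 10^-3) = 2.82 × 10^-1 M

C₀ = 2.8 × 10^-1 M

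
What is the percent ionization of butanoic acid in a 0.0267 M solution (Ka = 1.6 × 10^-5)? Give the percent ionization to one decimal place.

2.4%

CH3(CH2)2COOH ⇌ CH3(CH2)2COO- + H+; let x = [H+] at equilibrium.
x ≈ √(Ka·C₀) = √(1.6 × 10^-5 × 0.0267) = 6.54 × 10^-4 M
Fraction ionized = 6.54 × 10^-4 / 0.0267 = 0.0245 → 2.4%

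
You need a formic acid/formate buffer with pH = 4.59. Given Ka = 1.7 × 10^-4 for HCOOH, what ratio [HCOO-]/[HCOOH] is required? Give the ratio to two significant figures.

ratio = 6.6

pKa = -log(1.7 × 10^-4) = 3.770
pH = pKa + log(r) ⇒ log(r) = 4.59 − 3.770 = +0.820
r = [HCOO-]/[HCOOH] = 10^(+0.820) = 6.61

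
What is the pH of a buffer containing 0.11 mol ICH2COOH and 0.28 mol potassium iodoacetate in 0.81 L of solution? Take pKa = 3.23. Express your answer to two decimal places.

Using pH = pKa + log([base]/[acid]) with [base]/[acid] = 0.28/0.11:
pH = 3.23 + (+0.406) = 3.64

pH = 3.64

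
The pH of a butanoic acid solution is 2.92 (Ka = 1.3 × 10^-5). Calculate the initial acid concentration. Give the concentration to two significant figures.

C₀ = 1.1 × 10^-1 M

[H+] = 10^(-2.92) = 1.20 × 10^-3 M = x
Ka = x²/(C₀ − x) ⇒ C₀ = x + x²/Ka
C₀ = 1.20 × 10^-3 + (1.20 × 10^-3)²/(1.3 × 10^-5) = 1.12 × 10^-1 M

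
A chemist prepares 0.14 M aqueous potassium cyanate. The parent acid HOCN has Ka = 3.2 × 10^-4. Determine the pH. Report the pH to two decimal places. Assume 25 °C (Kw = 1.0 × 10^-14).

OCN- is the conjugate base of the weak acid HOCN.
Kb = Kw/Ka = 1.0×10^-14 / 3.2 × 10^-4 = 3.12 × 10^-11
From the ICE table, Kb = x²/(0.14 − x) = 3.12 × 10^-11.
Assume x ≪ 0.14: x ≈ √(3.12 × 10^-11 × 0.14) = 2.09 × 10^-6 M
pOH = 5.68, so pH = 14.00 − pOH = 8.32

pH = 8.32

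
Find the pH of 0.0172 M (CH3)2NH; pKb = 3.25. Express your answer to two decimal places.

pH = 11.45

(CH3)2NH + H2O ⇌ (CH3)2NH2+ + OH-
Kb = 10^(−3.25) = 5.62 × 10^-4
From the ICE table, Kb = x²/(0.0172 − x) = 5.62 × 10^-4.
The 5% rule fails; solving x² + Kb·x − Kb·C₀ = 0 exactly:
x = [−0.000562 + √(0.000562² + 3.87e-05)]/2 = 2.84 × 10^-3 M
pOH = −log(2.84 × 10^-3) = 2.55; pH = 14.00 − 2.55 = 11.45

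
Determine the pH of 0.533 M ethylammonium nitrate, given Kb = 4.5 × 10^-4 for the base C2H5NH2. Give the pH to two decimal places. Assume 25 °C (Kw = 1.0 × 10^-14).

pH = 5.46

C2H5NH3+ is the conjugate acid of the weak base C2H5NH2.
Ka = Kw/Kb = 1.0×10^-14 / 4.5 × 10^-4 = 2.22 × 10^-11
Let x = [H+] at equilibrium. Ka = x²/(0.533 − x).
Since Ka ≪ C₀, x ≈ √(Ka·C₀) = 3.44 × 10^-6 M.
pH = −log(3.44 × 10^-6) = 5.46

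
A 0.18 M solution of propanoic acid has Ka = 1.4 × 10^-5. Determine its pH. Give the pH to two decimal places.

pH = 2.80

CH3CH2COOH ⇌ CH3CH2COO- + H+
From the ICE table, Ka = x²/(0.18 − x) = 1.4 × 10^-5.
Neglecting x in the denominator: x = √(1.4 × 10^-5 × 0.18) = 1.59 × 10^-3 M
Check: 0.88% ionized — well under 5%, approximation valid.
pH = −log[H+] = −log(1.59 × 10^-3) = 2.80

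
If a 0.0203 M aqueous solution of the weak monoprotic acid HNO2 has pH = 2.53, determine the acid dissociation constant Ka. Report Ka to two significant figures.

[H+] = 10^(-2.53) = 2.95 × 10^-3 M
At equilibrium [HA] = 0.0203 − 2.95 × 10^-3 = 1.73 × 10^-2 M
Ka = [H+][A-]/[HA] = (2.95 × 10^-3)² / 1.73 × 10^-2 = 5.0 × 10^-4

Ka = 5.0 × 10^-4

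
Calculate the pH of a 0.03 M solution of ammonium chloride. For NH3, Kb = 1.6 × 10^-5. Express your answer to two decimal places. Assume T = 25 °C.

NH4+ is the conjugate acid of the weak base NH3.
Ka = Kw/Kb = 1.0×10^-14 / 1.6 × 10^-5 = 6.25 × 10^-10
Let x = [H+] at equilibrium. Ka = x²/(0.03 − x).
Neglecting x in the denominator: x = √(6.25 × 10^-10 × 0.03) = 4.33 × 10^-6 M
pH = −log[H+] = −log(4.33 × 10^-6) = 5.36

pH = 5.36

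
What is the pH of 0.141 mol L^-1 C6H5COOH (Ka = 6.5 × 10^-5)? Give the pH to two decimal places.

pH = 2.52

C6H5COOH ⇌ C6H5COO- + H+
From the ICE table, Ka = [H+]²/(0.141 − [H+]) = 6.5 × 10^-5.
Assume [H+] ≪ 0.141: [H+] ≈ √(6.5 × 10^-5 × 0.141) = 3.03 × 10^-3 M
pH = −log[H+] = −log(3.03 × 10^-3) = 2.52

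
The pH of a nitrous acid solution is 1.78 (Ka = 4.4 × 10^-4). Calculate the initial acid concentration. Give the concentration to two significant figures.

[H+] = 10^(-1.78) = 1.66 × 10^-2 M = x
Ka = x²/(C₀ − x) ⇒ C₀ = x + x²/Ka
C₀ = 1.66 × 10^-2 + (1.66 × 10^-2)²/(4.4 × 10^-4) = 6.43 × 10^-1 M

C₀ = 6.4 × 10^-1 M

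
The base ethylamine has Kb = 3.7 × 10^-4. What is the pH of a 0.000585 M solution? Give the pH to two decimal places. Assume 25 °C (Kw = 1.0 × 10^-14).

pH = 10.50

C2H5NH2 + H2O ⇌ C2H5NH3+ + OH-
Let x = [OH-] at equilibrium. Kb = x²/(0.000585 − x).
The 5% rule fails; solving x² + Kb·x − Kb·C₀ = 0 exactly:
x = (−Kb + √(Kb² + 4·Kb·C₀))/2 = 3.16 × 10^-4 M
pOH = −log(3.16 × 10^-4) = 3.50; pH = 14.00 − 3.50 = 10.50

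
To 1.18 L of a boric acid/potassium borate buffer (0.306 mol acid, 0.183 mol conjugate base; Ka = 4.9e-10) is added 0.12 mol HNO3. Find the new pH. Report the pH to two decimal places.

After neutralization: n(B(OH)3) = 0.426 mol, n(B(OH)4-) = 0.063 mol.
pKa = −log(4.9 × 10^-10) = 9.310
pH = pKa + log([A⁻]/[HA]) = 9.310 + log(0.063/0.426) = 9.310 -0.830

pH = 8.48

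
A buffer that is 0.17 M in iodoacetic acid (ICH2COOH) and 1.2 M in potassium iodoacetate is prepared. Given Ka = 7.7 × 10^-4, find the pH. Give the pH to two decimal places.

pKa = −log(7.7 × 10^-4) = 3.114
Using pH = pKa + log([base]/[acid]) with [base]/[acid] = 1.2/0.17:
pH = 3.114 + (+0.849) = 3.96

pH = 3.96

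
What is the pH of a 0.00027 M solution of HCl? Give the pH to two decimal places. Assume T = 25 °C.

pH = 3.57

HCl is a strong acid and dissociates completely, so [H+] = 0.00027 M.
pH = -log(0.00027) = 3.57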